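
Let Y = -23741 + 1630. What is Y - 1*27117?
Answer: -49228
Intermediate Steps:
Y = -22111
Y - 1*27117 = -22111 - 1*27117 = -22111 - 27117 = -49228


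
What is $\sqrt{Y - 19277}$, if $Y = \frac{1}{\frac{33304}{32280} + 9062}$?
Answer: $\frac{29 i \sqrt{30653320596701078}}{36569333} \approx 138.84 i$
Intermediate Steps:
$Y = \frac{4035}{36569333}$ ($Y = \frac{1}{33304 \cdot \frac{1}{32280} + 9062} = \frac{1}{\frac{4163}{4035} + 9062} = \frac{1}{\frac{36569333}{4035}} = \frac{4035}{36569333} \approx 0.00011034$)
$\sqrt{Y - 19277} = \sqrt{\frac{4035}{36569333} - 19277} = \sqrt{- \frac{704947028206}{36569333}} = \frac{29 i \sqrt{30653320596701078}}{36569333}$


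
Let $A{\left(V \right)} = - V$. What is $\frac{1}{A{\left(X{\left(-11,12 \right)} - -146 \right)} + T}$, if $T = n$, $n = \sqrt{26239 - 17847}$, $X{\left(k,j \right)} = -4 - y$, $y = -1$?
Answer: $- \frac{143}{12057} - \frac{2 \sqrt{2098}}{12057} \approx -0.019458$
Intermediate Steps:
$X{\left(k,j \right)} = -3$ ($X{\left(k,j \right)} = -4 - -1 = -4 + 1 = -3$)
$n = 2 \sqrt{2098}$ ($n = \sqrt{8392} = 2 \sqrt{2098} \approx 91.608$)
$T = 2 \sqrt{2098} \approx 91.608$
$\frac{1}{A{\left(X{\left(-11,12 \right)} - -146 \right)} + T} = \frac{1}{- (-3 - -146) + 2 \sqrt{2098}} = \frac{1}{- (-3 + 146) + 2 \sqrt{2098}} = \frac{1}{\left(-1\right) 143 + 2 \sqrt{2098}} = \frac{1}{-143 + 2 \sqrt{2098}}$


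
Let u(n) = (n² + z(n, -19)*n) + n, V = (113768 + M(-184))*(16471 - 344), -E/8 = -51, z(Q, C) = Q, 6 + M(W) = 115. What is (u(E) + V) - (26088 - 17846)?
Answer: 1836819473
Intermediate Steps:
M(W) = 109 (M(W) = -6 + 115 = 109)
E = 408 (E = -8*(-51) = 408)
V = 1836494379 (V = (113768 + 109)*(16471 - 344) = 113877*16127 = 1836494379)
u(n) = n + 2*n² (u(n) = (n² + n*n) + n = (n² + n²) + n = 2*n² + n = n + 2*n²)
(u(E) + V) - (26088 - 17846) = (408*(1 + 2*408) + 1836494379) - (26088 - 17846) = (408*(1 + 816) + 1836494379) - 1*8242 = (408*817 + 1836494379) - 8242 = (333336 + 1836494379) - 8242 = 1836827715 - 8242 = 1836819473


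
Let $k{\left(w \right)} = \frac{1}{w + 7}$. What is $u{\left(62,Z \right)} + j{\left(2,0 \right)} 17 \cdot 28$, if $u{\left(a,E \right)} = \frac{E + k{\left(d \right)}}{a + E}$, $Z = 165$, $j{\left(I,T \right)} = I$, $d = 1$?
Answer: $\frac{1730153}{1816} \approx 952.73$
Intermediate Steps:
$k{\left(w \right)} = \frac{1}{7 + w}$
$u{\left(a,E \right)} = \frac{\frac{1}{8} + E}{E + a}$ ($u{\left(a,E \right)} = \frac{E + \frac{1}{7 + 1}}{a + E} = \frac{E + \frac{1}{8}}{E + a} = \frac{\frac{1}{8} + E}{E + a}$)
$u{\left(62,Z \right)} + j{\left(2,0 \right)} 17 \cdot 28 = \frac{\frac{1}{8} + 165}{165 + 62} + 2 \cdot 17 \cdot 28 = \frac{1}{227} \cdot \frac{1321}{8} + 34 \cdot 28 = \frac{1}{227} \cdot \frac{1321}{8} + 952 = \frac{1321}{1816} + 952 = \frac{1730153}{1816}$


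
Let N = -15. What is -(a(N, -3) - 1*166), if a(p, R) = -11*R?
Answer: 133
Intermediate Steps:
-(a(N, -3) - 1*166) = -(-11*(-3) - 1*166) = -(33 - 166) = -1*(-133) = 133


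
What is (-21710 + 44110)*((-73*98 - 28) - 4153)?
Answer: -253904000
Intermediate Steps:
(-21710 + 44110)*((-73*98 - 28) - 4153) = 22400*((-7154 - 28) - 4153) = 22400*(-7182 - 4153) = 22400*(-11335) = -253904000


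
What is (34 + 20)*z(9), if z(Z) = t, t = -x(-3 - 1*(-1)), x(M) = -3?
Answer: 162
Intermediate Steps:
t = 3 (t = -1*(-3) = 3)
z(Z) = 3
(34 + 20)*z(9) = (34 + 20)*3 = 54*3 = 162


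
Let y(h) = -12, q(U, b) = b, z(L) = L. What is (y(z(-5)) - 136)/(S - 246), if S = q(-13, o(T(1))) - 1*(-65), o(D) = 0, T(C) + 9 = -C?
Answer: 148/181 ≈ 0.81768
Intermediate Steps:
T(C) = -9 - C
S = 65 (S = 0 - 1*(-65) = 0 + 65 = 65)
(y(z(-5)) - 136)/(S - 246) = (-12 - 136)/(65 - 246) = -148/(-181) = -148*(-1/181) = 148/181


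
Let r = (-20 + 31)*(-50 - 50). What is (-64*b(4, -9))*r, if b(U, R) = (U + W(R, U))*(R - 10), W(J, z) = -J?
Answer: -17388800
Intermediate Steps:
r = -1100 (r = 11*(-100) = -1100)
b(U, R) = (-10 + R)*(U - R) (b(U, R) = (U - R)*(R - 10) = (U - R)*(-10 + R) = (-10 + R)*(U - R))
(-64*b(4, -9))*r = -64*(-1*(-9)² - 10*4 + 10*(-9) - 9*4)*(-1100) = -64*(-1*81 - 40 - 90 - 36)*(-1100) = -64*(-81 - 40 - 90 - 36)*(-1100) = -64*(-247)*(-1100) = 15808*(-1100) = -17388800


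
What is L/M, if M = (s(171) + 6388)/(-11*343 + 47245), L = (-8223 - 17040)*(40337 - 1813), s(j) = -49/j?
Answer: -556517307665088/84023 ≈ -6.6234e+9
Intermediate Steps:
L = -973231812 (L = -25263*38524 = -973231812)
M = 84023/571824 (M = (-49/171 + 6388)/(-11*343 + 47245) = (-49*1/171 + 6388)/(-3773 + 47245) = (-49/171 + 6388)/43472 = (1092299/171)*(1/43472) = 84023/571824 ≈ 0.14694)
L/M = -973231812/84023/571824 = -973231812*571824/84023 = -556517307665088/84023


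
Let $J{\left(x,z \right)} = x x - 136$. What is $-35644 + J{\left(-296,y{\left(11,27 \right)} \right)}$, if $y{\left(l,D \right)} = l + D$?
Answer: $51836$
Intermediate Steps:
$y{\left(l,D \right)} = D + l$
$J{\left(x,z \right)} = -136 + x^{2}$ ($J{\left(x,z \right)} = x^{2} - 136 = -136 + x^{2}$)
$-35644 + J{\left(-296,y{\left(11,27 \right)} \right)} = -35644 - \left(136 - \left(-296\right)^{2}\right) = -35644 + \left(-136 + 87616\right) = -35644 + 87480 = 51836$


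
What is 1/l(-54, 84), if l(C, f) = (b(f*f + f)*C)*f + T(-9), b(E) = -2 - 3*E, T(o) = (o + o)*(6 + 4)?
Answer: 1/97170012 ≈ 1.0291e-8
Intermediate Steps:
T(o) = 20*o (T(o) = (2*o)*10 = 20*o)
l(C, f) = -180 + C*f*(-2 - 3*f - 3*f²) (l(C, f) = ((-2 - 3*(f*f + f))*C)*f + 20*(-9) = ((-2 - 3*(f² + f))*C)*f - 180 = ((-2 - 3*(f + f²))*C)*f - 180 = ((-2 + (-3*f - 3*f²))*C)*f - 180 = ((-2 - 3*f - 3*f²)*C)*f - 180 = (C*(-2 - 3*f - 3*f²))*f - 180 = C*f*(-2 - 3*f - 3*f²) - 180 = -180 + C*f*(-2 - 3*f - 3*f²))
1/l(-54, 84) = 1/(-180 - 1*(-54)*84*(2 + 3*84*(1 + 84))) = 1/(-180 - 1*(-54)*84*(2 + 3*84*85)) = 1/(-180 - 1*(-54)*84*(2 + 21420)) = 1/(-180 - 1*(-54)*84*21422) = 1/(-180 + 97170192) = 1/97170012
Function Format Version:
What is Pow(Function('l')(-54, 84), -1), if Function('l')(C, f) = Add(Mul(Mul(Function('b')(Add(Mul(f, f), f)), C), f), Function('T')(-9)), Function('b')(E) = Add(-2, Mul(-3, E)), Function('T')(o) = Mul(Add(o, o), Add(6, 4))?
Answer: Rational(1, 97170012) ≈ 1.0291e-8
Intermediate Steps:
Function('T')(o) = Mul(20, o) (Function('T')(o) = Mul(Mul(2, o), 10) = Mul(20, o))
Function('l')(C, f) = Add(-180, Mul(C, f, Add(-2, Mul(-3, f), Mul(-3, Pow(f, 2))))) (Function('l')(C, f) = Add(Mul(Mul(Add(-2, Mul(-3, Add(Mul(f, f), f))), C), f), Mul(20, -9)) = Add(Mul(Mul(Add(-2, Mul(-3, Add(Pow(f, 2), f))), C), f), -180) = Add(Mul(Mul(Add(-2, Mul(-3, Add(f, Pow(f, 2)))), C), f), -180) = Add(Mul(Mul(Add(-2, Add(Mul(-3, f), Mul(-3, Pow(f, 2)))), C), f), -180) = Add(Mul(Mul(Add(-2, Mul(-3, f), Mul(-3, Pow(f, 2))), C), f), -180) = Add(Mul(Mul(C, Add(-2, Mul(-3, f), Mul(-3, Pow(f, 2)))), f), -180) = Add(Mul(C, f, Add(-2, Mul(-3, f), Mul(-3, Pow(f, 2)))), -180) = Add(-180, Mul(C, f, Add(-2, Mul(-3, f), Mul(-3, Pow(f, 2))))))
Pow(Function('l')(-54, 84), -1) = Pow(Add(-180, Mul(-1, -54, 84, Add(2, Mul(3, 84, Add(1, 84))))), -1) = Pow(Add(-180, Mul(-1, -54, 84, Add(2, Mul(3, 84, 85)))), -1) = Pow(Add(-180, Mul(-1, -54, 84, Add(2, 21420))), -1) = Pow(Add(-180, Mul(-1, -54, 84, 21422)), -1) = Pow(Add(-180, 97170192), -1) = Pow(97170012, -1) = Rational(1, 97170012)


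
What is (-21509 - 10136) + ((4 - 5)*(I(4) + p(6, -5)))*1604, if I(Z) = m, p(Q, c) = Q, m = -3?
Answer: -36457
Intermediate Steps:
I(Z) = -3
(-21509 - 10136) + ((4 - 5)*(I(4) + p(6, -5)))*1604 = (-21509 - 10136) + ((4 - 5)*(-3 + 6))*1604 = -31645 - 1*3*1604 = -31645 - 3*1604 = -31645 - 4812 = -36457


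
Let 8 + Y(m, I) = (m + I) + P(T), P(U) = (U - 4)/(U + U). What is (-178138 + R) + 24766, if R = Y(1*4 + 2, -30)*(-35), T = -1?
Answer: -304679/2 ≈ -1.5234e+5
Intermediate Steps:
P(U) = (-4 + U)/(2*U) (P(U) = (-4 + U)/((2*U)) = (-4 + U)*(1/(2*U)) = (-4 + U)/(2*U))
Y(m, I) = -11/2 + I + m (Y(m, I) = -8 + ((m + I) + (½)*(-4 - 1)/(-1)) = -8 + ((I + m) + (½)*(-1)*(-5)) = -8 + ((I + m) + 5/2) = -8 + (5/2 + I + m) = -11/2 + I + m)
R = 2065/2 (R = (-11/2 - 30 + (1*4 + 2))*(-35) = (-11/2 - 30 + (4 + 2))*(-35) = (-11/2 - 30 + 6)*(-35) = -59/2*(-35) = 2065/2 ≈ 1032.5)
(-178138 + R) + 24766 = (-178138 + 2065/2) + 24766 = -354211/2 + 24766 = -304679/2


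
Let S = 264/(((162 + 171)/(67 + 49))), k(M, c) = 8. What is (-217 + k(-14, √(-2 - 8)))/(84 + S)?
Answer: -1221/1028 ≈ -1.1877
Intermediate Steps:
S = 10208/111 (S = 264/((333/116)) = 264/((333*(1/116))) = 264/(333/116) = 264*(116/333) = 10208/111 ≈ 91.964)
(-217 + k(-14, √(-2 - 8)))/(84 + S) = (-217 + 8)/(84 + 10208/111) = -209/19532/111 = -209*111/19532 = -1221/1028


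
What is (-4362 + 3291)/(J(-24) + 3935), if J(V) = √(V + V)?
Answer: -602055/2212039 + 612*I*√3/2212039 ≈ -0.27217 + 0.0004792*I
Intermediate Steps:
J(V) = √2*√V (J(V) = √(2*V) = √2*√V)
(-4362 + 3291)/(J(-24) + 3935) = (-4362 + 3291)/(√2*√(-24) + 3935) = -1071/(√2*(2*I*√6) + 3935) = -1071/(4*I*√3 + 3935) = -1071/(3935 + 4*I*√3)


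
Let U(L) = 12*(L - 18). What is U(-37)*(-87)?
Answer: 57420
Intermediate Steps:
U(L) = -216 + 12*L (U(L) = 12*(-18 + L) = -216 + 12*L)
U(-37)*(-87) = (-216 + 12*(-37))*(-87) = (-216 - 444)*(-87) = -660*(-87) = 57420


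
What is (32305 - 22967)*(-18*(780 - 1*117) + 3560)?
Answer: -78196412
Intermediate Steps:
(32305 - 22967)*(-18*(780 - 1*117) + 3560) = 9338*(-18*(780 - 117) + 3560) = 9338*(-18*663 + 3560) = 9338*(-11934 + 3560) = 9338*(-8374) = -78196412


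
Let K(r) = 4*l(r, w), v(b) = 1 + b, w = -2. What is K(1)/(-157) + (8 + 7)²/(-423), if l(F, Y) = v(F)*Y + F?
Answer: -3361/7379 ≈ -0.45548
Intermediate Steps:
l(F, Y) = F + Y*(1 + F) (l(F, Y) = (1 + F)*Y + F = Y*(1 + F) + F = F + Y*(1 + F))
K(r) = -8 - 4*r (K(r) = 4*(r - 2*(1 + r)) = 4*(r + (-2 - 2*r)) = 4*(-2 - r) = -8 - 4*r)
K(1)/(-157) + (8 + 7)²/(-423) = (-8 - 4*1)/(-157) + (8 + 7)²/(-423) = (-8 - 4)*(-1/157) + 15²*(-1/423) = -12*(-1/157) + 225*(-1/423) = 12/157 - 25/47 = -3361/7379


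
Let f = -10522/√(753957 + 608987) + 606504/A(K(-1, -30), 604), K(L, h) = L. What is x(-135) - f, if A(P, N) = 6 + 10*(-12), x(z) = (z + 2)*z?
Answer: 442229/19 + 5261*√11/1936 ≈ 23284.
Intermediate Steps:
x(z) = z*(2 + z) (x(z) = (2 + z)*z = z*(2 + z))
A(P, N) = -114 (A(P, N) = 6 - 120 = -114)
f = -101084/19 - 5261*√11/1936 (f = -10522/√(753957 + 608987) + 606504/(-114) = -10522*√11/3872 + 606504*(-1/114) = -10522*√11/3872 - 101084/19 = -5261*√11/1936 - 101084/19 = -101084/19 - 5261*√11/1936 ≈ -5329.2)
x(-135) - f = -135*(2 - 135) - (-101084/19 - 5261*√11/1936) = -135*(-133) + (101084/19 + 5261*√11/1936) = 17955 + (101084/19 + 5261*√11/1936) = 442229/19 + 5261*√11/1936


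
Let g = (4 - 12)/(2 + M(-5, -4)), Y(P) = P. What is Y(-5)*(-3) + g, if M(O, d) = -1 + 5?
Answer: 41/3 ≈ 13.667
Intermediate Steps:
M(O, d) = 4
g = -4/3 (g = (4 - 12)/(2 + 4) = -8/6 = -8*⅙ = -4/3 ≈ -1.3333)
Y(-5)*(-3) + g = -5*(-3) - 4/3 = 15 - 4/3 = 41/3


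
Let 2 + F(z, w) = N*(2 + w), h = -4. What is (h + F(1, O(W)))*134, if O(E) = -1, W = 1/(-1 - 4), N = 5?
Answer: -134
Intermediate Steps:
W = -1/5 (W = 1/(-5) = -1/5 ≈ -0.20000)
F(z, w) = 8 + 5*w (F(z, w) = -2 + 5*(2 + w) = -2 + (10 + 5*w) = 8 + 5*w)
(h + F(1, O(W)))*134 = (-4 + (8 + 5*(-1)))*134 = (-4 + (8 - 5))*134 = (-4 + 3)*134 = -1*134 = -134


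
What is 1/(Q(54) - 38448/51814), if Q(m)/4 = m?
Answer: 25907/5576688 ≈ 0.0046456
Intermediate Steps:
Q(m) = 4*m
1/(Q(54) - 38448/51814) = 1/(4*54 - 38448/51814) = 1/(216 - 38448*1/51814) = 1/(216 - 19224/25907) = 1/(5576688/25907) = 25907/5576688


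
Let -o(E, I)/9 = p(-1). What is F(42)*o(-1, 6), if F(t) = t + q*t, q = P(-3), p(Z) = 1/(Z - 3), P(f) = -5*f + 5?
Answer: 3969/2 ≈ 1984.5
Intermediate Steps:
P(f) = 5 - 5*f
p(Z) = 1/(-3 + Z)
q = 20 (q = 5 - 5*(-3) = 5 + 15 = 20)
o(E, I) = 9/4 (o(E, I) = -9/(-3 - 1) = -9/(-4) = -9*(-¼) = 9/4)
F(t) = 21*t (F(t) = t + 20*t = 21*t)
F(42)*o(-1, 6) = (21*42)*(9/4) = 882*(9/4) = 3969/2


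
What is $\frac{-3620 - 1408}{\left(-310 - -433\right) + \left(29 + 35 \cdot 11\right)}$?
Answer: $- \frac{1676}{179} \approx -9.3631$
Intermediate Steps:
$\frac{-3620 - 1408}{\left(-310 - -433\right) + \left(29 + 35 \cdot 11\right)} = - \frac{5028}{\left(-310 + 433\right) + \left(29 + 385\right)} = - \frac{5028}{123 + 414} = - \frac{5028}{537} = \left(-5028\right) \frac{1}{537} = - \frac{1676}{179}$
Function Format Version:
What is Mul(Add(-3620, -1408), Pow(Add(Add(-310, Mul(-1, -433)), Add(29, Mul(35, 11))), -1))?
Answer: Rational(-1676, 179) ≈ -9.3631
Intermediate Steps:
Mul(Add(-3620, -1408), Pow(Add(Add(-310, Mul(-1, -433)), Add(29, Mul(35, 11))), -1)) = Mul(-5028, Pow(Add(Add(-310, 433), Add(29, 385)), -1)) = Mul(-5028, Pow(Add(123, 414), -1)) = Mul(-5028, Pow(537, -1)) = Mul(-5028, Rational(1, 537)) = Rational(-1676, 179)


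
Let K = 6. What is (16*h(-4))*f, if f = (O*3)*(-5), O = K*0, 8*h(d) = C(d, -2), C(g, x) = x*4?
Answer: 0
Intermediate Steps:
C(g, x) = 4*x
h(d) = -1 (h(d) = (4*(-2))/8 = (⅛)*(-8) = -1)
O = 0 (O = 6*0 = 0)
f = 0 (f = (0*3)*(-5) = 0*(-5) = 0)
(16*h(-4))*f = (16*(-1))*0 = -16*0 = 0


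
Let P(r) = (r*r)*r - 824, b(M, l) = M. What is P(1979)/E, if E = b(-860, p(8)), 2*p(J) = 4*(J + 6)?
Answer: -1550127183/172 ≈ -9.0124e+6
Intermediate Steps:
p(J) = 12 + 2*J (p(J) = (4*(J + 6))/2 = (4*(6 + J))/2 = (24 + 4*J)/2 = 12 + 2*J)
E = -860
P(r) = -824 + r³ (P(r) = r²*r - 824 = r³ - 824 = -824 + r³)
P(1979)/E = (-824 + 1979³)/(-860) = (-824 + 7750636739)*(-1/860) = 7750635915*(-1/860) = -1550127183/172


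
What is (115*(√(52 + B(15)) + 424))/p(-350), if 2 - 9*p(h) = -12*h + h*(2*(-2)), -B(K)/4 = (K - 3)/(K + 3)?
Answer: -24380/311 - 115*√111/933 ≈ -79.691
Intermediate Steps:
B(K) = -4*(-3 + K)/(3 + K) (B(K) = -4*(K - 3)/(K + 3) = -4*(-3 + K)/(3 + K))
p(h) = 2/9 + 16*h/9 (p(h) = 2/9 - (-12*h + h*(2*(-2)))/9 = 2/9 - (-12*h + h*(-4))/9 = 2/9 - (-12*h - 4*h)/9 = 2/9 - (-16)*h/9 = 2/9 + 16*h/9)
(115*(√(52 + B(15)) + 424))/p(-350) = (115*(√(52 + 4*(3 - 1*15)/(3 + 15)) + 424))/(2/9 + (16/9)*(-350)) = (115*(√(52 + 4*(3 - 15)/18) + 424))/(2/9 - 5600/9) = (115*(√(52 + 4*(1/18)*(-12)) + 424))/(-622) = (115*(√(52 - 8/3) + 424))*(-1/622) = (115*(√(148/3) + 424))*(-1/622) = (115*(2*√111/3 + 424))*(-1/622) = (115*(424 + 2*√111/3))*(-1/622) = (48760 + 230*√111/3)*(-1/622) = -24380/311 - 115*√111/933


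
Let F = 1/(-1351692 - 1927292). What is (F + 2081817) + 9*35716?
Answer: 7880254366823/3278984 ≈ 2.4033e+6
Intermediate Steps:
F = -1/3278984 (F = 1/(-3278984) = -1/3278984 ≈ -3.0497e-7)
(F + 2081817) + 9*35716 = (-1/3278984 + 2081817) + 9*35716 = 6826244633927/3278984 + 321444 = 7880254366823/3278984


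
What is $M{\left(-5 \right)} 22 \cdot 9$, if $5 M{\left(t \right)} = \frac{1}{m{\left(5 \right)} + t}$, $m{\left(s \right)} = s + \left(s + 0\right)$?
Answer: $\frac{198}{25} \approx 7.92$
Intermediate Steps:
$m{\left(s \right)} = 2 s$ ($m{\left(s \right)} = s + s = 2 s$)
$M{\left(t \right)} = \frac{1}{5 \left(10 + t\right)}$ ($M{\left(t \right)} = \frac{1}{5 \left(2 \cdot 5 + t\right)} = \frac{1}{5 \left(10 + t\right)}$)
$M{\left(-5 \right)} 22 \cdot 9 = \frac{1}{5 \left(10 - 5\right)} 22 \cdot 9 = \frac{1}{5 \cdot 5} \cdot 22 \cdot 9 = \frac{1}{5} \cdot \frac{1}{5} \cdot 22 \cdot 9 = \frac{1}{25} \cdot 22 \cdot 9 = \frac{22}{25} \cdot 9 = \frac{198}{25}$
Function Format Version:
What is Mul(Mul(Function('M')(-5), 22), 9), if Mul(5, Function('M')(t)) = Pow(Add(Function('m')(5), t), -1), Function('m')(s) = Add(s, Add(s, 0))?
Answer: Rational(198, 25) ≈ 7.9200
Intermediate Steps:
Function('m')(s) = Mul(2, s) (Function('m')(s) = Add(s, s) = Mul(2, s))
Function('M')(t) = Mul(Rational(1, 5), Pow(Add(10, t), -1)) (Function('M')(t) = Mul(Rational(1, 5), Pow(Add(Mul(2, 5), t), -1)) = Mul(Rational(1, 5), Pow(Add(10, t), -1)))
Mul(Mul(Function('M')(-5), 22), 9) = Mul(Mul(Mul(Rational(1, 5), Pow(Add(10, -5), -1)), 22), 9) = Mul(Mul(Mul(Rational(1, 5), Pow(5, -1)), 22), 9) = Mul(Mul(Mul(Rational(1, 5), Rational(1, 5)), 22), 9) = Mul(Mul(Rational(1, 25), 22), 9) = Mul(Rational(22, 25), 9) = Rational(198, 25)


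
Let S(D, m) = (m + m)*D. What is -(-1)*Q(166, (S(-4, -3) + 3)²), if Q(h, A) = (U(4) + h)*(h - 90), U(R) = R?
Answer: 12920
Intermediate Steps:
S(D, m) = 2*D*m (S(D, m) = (2*m)*D = 2*D*m)
Q(h, A) = (-90 + h)*(4 + h) (Q(h, A) = (4 + h)*(h - 90) = (4 + h)*(-90 + h) = (-90 + h)*(4 + h))
-(-1)*Q(166, (S(-4, -3) + 3)²) = -(-1)*(-360 + 166² - 86*166) = -(-1)*(-360 + 27556 - 14276) = -(-1)*12920 = -1*(-12920) = 12920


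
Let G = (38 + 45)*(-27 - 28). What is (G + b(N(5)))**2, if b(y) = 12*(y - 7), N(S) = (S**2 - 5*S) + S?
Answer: 21058921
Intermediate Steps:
N(S) = S**2 - 4*S
b(y) = -84 + 12*y (b(y) = 12*(-7 + y) = -84 + 12*y)
G = -4565 (G = 83*(-55) = -4565)
(G + b(N(5)))**2 = (-4565 + (-84 + 12*(5*(-4 + 5))))**2 = (-4565 + (-84 + 12*(5*1)))**2 = (-4565 + (-84 + 12*5))**2 = (-4565 + (-84 + 60))**2 = (-4565 - 24)**2 = (-4589)**2 = 21058921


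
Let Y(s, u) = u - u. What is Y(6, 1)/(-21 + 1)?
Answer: 0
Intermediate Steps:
Y(s, u) = 0
Y(6, 1)/(-21 + 1) = 0/(-21 + 1) = 0/(-20) = 0*(-1/20) = 0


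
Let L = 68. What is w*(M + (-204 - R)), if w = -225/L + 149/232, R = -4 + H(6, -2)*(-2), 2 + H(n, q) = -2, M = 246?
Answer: -199823/1972 ≈ -101.33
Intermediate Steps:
H(n, q) = -4 (H(n, q) = -2 - 2 = -4)
R = 4 (R = -4 - 4*(-2) = -4 + 8 = 4)
w = -10517/3944 (w = -225/68 + 149/232 = -10517/3944 ≈ -2.6666)
w*(M + (-204 - R)) = -10517*(246 + (-204 - 1*4))/3944 = -10517*(246 + (-204 - 4))/3944 = -10517*(246 - 208)/3944 = -10517/3944*38 = -199823/1972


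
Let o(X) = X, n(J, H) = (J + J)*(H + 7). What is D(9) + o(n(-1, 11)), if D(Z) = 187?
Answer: 151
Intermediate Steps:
n(J, H) = 2*J*(7 + H) (n(J, H) = (2*J)*(7 + H) = 2*J*(7 + H))
D(9) + o(n(-1, 11)) = 187 + 2*(-1)*(7 + 11) = 187 + 2*(-1)*18 = 187 - 36 = 151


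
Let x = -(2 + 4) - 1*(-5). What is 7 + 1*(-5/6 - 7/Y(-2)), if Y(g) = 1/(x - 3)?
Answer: 205/6 ≈ 34.167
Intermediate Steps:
x = -1 (x = -1*6 + 5 = -6 + 5 = -1)
Y(g) = -¼ (Y(g) = 1/(-1 - 3) = 1/(-4) = -¼)
7 + 1*(-5/6 - 7/Y(-2)) = 7 + 1*(-5/6 - 7/(-¼)) = 7 + 1*(-5*⅙ - 7*(-4)) = 7 + 1*(-⅚ + 28) = 7 + 1*(163/6) = 7 + 163/6 = 205/6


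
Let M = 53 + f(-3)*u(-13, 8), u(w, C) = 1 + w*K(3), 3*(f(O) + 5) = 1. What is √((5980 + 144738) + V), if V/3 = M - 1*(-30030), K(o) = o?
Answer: √241499 ≈ 491.43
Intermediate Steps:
f(O) = -14/3 (f(O) = -5 + (⅓)*1 = -5 + ⅓ = -14/3)
u(w, C) = 1 + 3*w (u(w, C) = 1 + w*3 = 1 + 3*w)
M = 691/3 (M = 53 - 14*(1 + 3*(-13))/3 = 53 - 14*(1 - 39)/3 = 53 - 14/3*(-38) = 53 + 532/3 = 691/3 ≈ 230.33)
V = 90781 (V = 3*(691/3 - 1*(-30030)) = 3*(691/3 + 30030) = 3*(90781/3) = 90781)
√((5980 + 144738) + V) = √((5980 + 144738) + 90781) = √(150718 + 90781) = √241499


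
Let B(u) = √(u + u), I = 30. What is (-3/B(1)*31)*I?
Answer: -1395*√2 ≈ -1972.8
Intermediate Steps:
B(u) = √2*√u (B(u) = √(2*u) = √2*√u)
(-3/B(1)*31)*I = (-3*√2/2*31)*30 = -93*√2/2*30 = -1395*√2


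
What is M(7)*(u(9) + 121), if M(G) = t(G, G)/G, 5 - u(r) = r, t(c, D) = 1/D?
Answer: 117/49 ≈ 2.3878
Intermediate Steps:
u(r) = 5 - r
M(G) = G⁻² (M(G) = 1/(G*G) = G⁻²)
M(7)*(u(9) + 121) = ((5 - 1*9) + 121)/7² = ((5 - 9) + 121)/49 = (-4 + 121)/49 = (1/49)*117 = 117/49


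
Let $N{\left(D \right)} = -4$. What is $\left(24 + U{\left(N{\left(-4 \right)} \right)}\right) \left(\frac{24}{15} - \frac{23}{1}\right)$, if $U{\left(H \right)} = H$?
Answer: $-428$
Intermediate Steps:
$\left(24 + U{\left(N{\left(-4 \right)} \right)}\right) \left(\frac{24}{15} - \frac{23}{1}\right) = \left(24 - 4\right) \left(\frac{24}{15} - \frac{23}{1}\right) = 20 \left(24 \cdot \frac{1}{15} - 23\right) = 20 \left(\frac{8}{5} - 23\right) = 20 \left(- \frac{107}{5}\right) = -428$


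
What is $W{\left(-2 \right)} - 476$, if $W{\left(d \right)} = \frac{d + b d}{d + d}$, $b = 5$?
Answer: $-473$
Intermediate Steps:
$W{\left(d \right)} = 3$ ($W{\left(d \right)} = \frac{d + 5 d}{d + d} = \frac{6 d}{2 d} = 6 d \frac{1}{2 d} = 3$)
$W{\left(-2 \right)} - 476 = 3 - 476 = -473$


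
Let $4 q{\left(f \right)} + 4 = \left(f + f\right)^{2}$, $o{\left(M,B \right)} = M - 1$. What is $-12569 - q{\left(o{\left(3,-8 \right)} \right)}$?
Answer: $-12572$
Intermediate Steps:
$o{\left(M,B \right)} = -1 + M$ ($o{\left(M,B \right)} = M - 1 = -1 + M$)
$q{\left(f \right)} = -1 + f^{2}$ ($q{\left(f \right)} = -1 + \frac{\left(f + f\right)^{2}}{4} = -1 + \frac{\left(2 f\right)^{2}}{4} = -1 + \frac{4 f^{2}}{4} = -1 + f^{2}$)
$-12569 - q{\left(o{\left(3,-8 \right)} \right)} = -12569 - \left(-1 + \left(-1 + 3\right)^{2}\right) = -12569 - \left(-1 + 2^{2}\right) = -12569 - \left(-1 + 4\right) = -12569 - 3 = -12572$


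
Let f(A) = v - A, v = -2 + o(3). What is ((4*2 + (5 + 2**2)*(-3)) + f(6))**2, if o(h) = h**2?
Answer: 324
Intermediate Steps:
v = 7 (v = -2 + 3**2 = -2 + 9 = 7)
f(A) = 7 - A
((4*2 + (5 + 2**2)*(-3)) + f(6))**2 = ((4*2 + (5 + 2**2)*(-3)) + (7 - 1*6))**2 = ((8 + (5 + 4)*(-3)) + (7 - 6))**2 = ((8 + 9*(-3)) + 1)**2 = ((8 - 27) + 1)**2 = (-19 + 1)**2 = (-18)**2 = 324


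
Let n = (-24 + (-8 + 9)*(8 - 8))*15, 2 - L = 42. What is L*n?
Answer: 14400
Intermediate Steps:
L = -40 (L = 2 - 1*42 = 2 - 42 = -40)
n = -360 (n = (-24 + 1*0)*15 = (-24 + 0)*15 = -24*15 = -360)
L*n = -40*(-360) = 14400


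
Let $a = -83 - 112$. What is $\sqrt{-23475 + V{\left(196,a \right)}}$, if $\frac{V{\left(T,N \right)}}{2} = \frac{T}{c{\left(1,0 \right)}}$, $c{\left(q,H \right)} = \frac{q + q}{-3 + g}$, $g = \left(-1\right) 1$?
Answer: $i \sqrt{24259} \approx 155.75 i$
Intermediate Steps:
$a = -195$ ($a = -83 - 112 = -195$)
$g = -1$
$c{\left(q,H \right)} = - \frac{q}{2}$ ($c{\left(q,H \right)} = \frac{q + q}{-3 - 1} = \frac{2 q}{-4} = 2 q \left(- \frac{1}{4}\right) = - \frac{q}{2}$)
$V{\left(T,N \right)} = - 4 T$ ($V{\left(T,N \right)} = 2 \frac{T}{\left(- \frac{1}{2}\right) 1} = 2 \frac{T}{- \frac{1}{2}} = 2 T \left(-2\right) = 2 \left(- 2 T\right) = - 4 T$)
$\sqrt{-23475 + V{\left(196,a \right)}} = \sqrt{-23475 - 784} = \sqrt{-24259} = i \sqrt{24259}$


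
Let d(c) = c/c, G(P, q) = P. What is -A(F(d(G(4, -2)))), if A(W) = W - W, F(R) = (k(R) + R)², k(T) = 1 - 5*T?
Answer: 0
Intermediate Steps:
d(c) = 1
F(R) = (1 - 4*R)² (F(R) = ((1 - 5*R) + R)² = (1 - 4*R)²)
A(W) = 0
-A(F(d(G(4, -2)))) = -1*0 = 0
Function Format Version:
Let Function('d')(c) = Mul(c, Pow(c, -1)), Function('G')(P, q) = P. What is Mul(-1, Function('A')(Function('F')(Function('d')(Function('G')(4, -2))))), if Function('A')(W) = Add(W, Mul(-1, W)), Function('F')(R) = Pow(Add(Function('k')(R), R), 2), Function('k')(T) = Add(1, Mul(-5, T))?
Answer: 0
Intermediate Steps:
Function('d')(c) = 1
Function('F')(R) = Pow(Add(1, Mul(-4, R)), 2) (Function('F')(R) = Pow(Add(Add(1, Mul(-5, R)), R), 2) = Pow(Add(1, Mul(-4, R)), 2))
Function('A')(W) = 0
Mul(-1, Function('A')(Function('F')(Function('d')(Function('G')(4, -2))))) = Mul(-1, 0) = 0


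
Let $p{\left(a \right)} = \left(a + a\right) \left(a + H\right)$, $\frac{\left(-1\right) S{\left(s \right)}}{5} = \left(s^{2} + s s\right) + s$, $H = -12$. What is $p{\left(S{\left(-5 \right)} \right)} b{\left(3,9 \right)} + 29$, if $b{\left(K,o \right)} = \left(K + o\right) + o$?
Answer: $2239679$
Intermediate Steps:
$S{\left(s \right)} = - 10 s^{2} - 5 s$ ($S{\left(s \right)} = - 5 \left(\left(s^{2} + s s\right) + s\right) = - 5 \left(\left(s^{2} + s^{2}\right) + s\right) = - 5 \left(2 s^{2} + s\right) = - 5 \left(s + 2 s^{2}\right) = - 10 s^{2} - 5 s$)
$b{\left(K,o \right)} = K + 2 o$
$p{\left(a \right)} = 2 a \left(-12 + a\right)$ ($p{\left(a \right)} = \left(a + a\right) \left(a - 12\right) = 2 a \left(-12 + a\right)$)
$p{\left(S{\left(-5 \right)} \right)} b{\left(3,9 \right)} + 29 = 2 \left(\left(-5\right) \left(-5\right) \left(1 + 2 \left(-5\right)\right)\right) \left(-12 - - 25 \left(1 + 2 \left(-5\right)\right)\right) \left(3 + 2 \cdot 9\right) + 29 = 2 \left(\left(-5\right) \left(-5\right) \left(1 - 10\right)\right) \left(-12 - - 25 \left(1 - 10\right)\right) \left(3 + 18\right) + 29 = 2 \left(\left(-5\right) \left(-5\right) \left(-9\right)\right) \left(-12 - \left(-25\right) \left(-9\right)\right) 21 + 29 = 2 \left(-225\right) \left(-12 - 225\right) 21 + 29 = 2 \left(-225\right) \left(-237\right) 21 + 29 = 106650 \cdot 21 + 29 = 2239650 + 29 = 2239679$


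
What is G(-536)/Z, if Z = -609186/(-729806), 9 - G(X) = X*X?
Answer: -104831888161/304593 ≈ -3.4417e+5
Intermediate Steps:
G(X) = 9 - X² (G(X) = 9 - X*X = 9 - X²)
Z = 304593/364903 (Z = -609186*(-1)/729806 = -1*(-304593/364903) = 304593/364903 ≈ 0.83472)
G(-536)/Z = (9 - 1*(-536)²)/(304593/364903) = (9 - 1*287296)*(364903/304593) = (9 - 287296)*(364903/304593) = -287287*364903/304593 = -104831888161/304593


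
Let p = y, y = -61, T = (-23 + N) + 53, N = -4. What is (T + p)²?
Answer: 1225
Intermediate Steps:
T = 26 (T = (-23 - 4) + 53 = -27 + 53 = 26)
p = -61
(T + p)² = (26 - 61)² = (-35)² = 1225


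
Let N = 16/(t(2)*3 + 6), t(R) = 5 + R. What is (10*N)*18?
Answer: 320/3 ≈ 106.67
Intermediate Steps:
N = 16/27 (N = 16/((5 + 2)*3 + 6) = 16/(7*3 + 6) = 16/(21 + 6) = 16/27 ≈ 0.59259)
(10*N)*18 = (10*(16/27))*18 = (160/27)*18 = 320/3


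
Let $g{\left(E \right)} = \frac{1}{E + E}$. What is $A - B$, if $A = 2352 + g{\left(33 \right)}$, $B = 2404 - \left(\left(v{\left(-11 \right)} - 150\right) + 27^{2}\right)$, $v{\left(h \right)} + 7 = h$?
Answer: $\frac{33595}{66} \approx 509.02$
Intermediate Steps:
$v{\left(h \right)} = -7 + h$
$g{\left(E \right)} = \frac{1}{2 E}$
$B = 1843$ ($B = 2404 - \left(\left(\left(-7 - 11\right) - 150\right) + 27^{2}\right) = 2404 - \left(\left(-18 - 150\right) + 729\right) = 2404 - \left(-168 + 729\right) = 2404 - 561 = 1843$)
$A = \frac{155233}{66}$ ($A = 2352 + \frac{1}{2 \cdot 33} = 2352 + \frac{1}{2} \cdot \frac{1}{33} = 2352 + \frac{1}{66} = \frac{155233}{66} \approx 2352.0$)
$A - B = \frac{155233}{66} - 1843 = \frac{33595}{66}$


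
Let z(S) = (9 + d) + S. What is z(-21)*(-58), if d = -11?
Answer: 1334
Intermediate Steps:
z(S) = -2 + S (z(S) = (9 - 11) + S = -2 + S)
z(-21)*(-58) = (-2 - 21)*(-58) = -23*(-58) = 1334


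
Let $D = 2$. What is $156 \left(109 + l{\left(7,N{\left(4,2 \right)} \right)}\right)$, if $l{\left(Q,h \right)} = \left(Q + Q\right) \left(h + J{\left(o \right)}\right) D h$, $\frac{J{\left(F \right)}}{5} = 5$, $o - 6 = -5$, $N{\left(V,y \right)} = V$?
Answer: $523692$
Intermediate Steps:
$o = 1$ ($o = 6 - 5 = 1$)
$J{\left(F \right)} = 25$ ($J{\left(F \right)} = 5 \cdot 5 = 25$)
$l{\left(Q,h \right)} = 4 Q h \left(25 + h\right)$ ($l{\left(Q,h \right)} = \left(Q + Q\right) \left(h + 25\right) 2 h = 2 Q \left(25 + h\right) 2 h = 4 Q \left(25 + h\right) h = 4 Q h \left(25 + h\right)$)
$156 \left(109 + l{\left(7,N{\left(4,2 \right)} \right)}\right) = 156 \left(109 + 4 \cdot 7 \cdot 4 \left(25 + 4\right)\right) = 156 \left(109 + 4 \cdot 7 \cdot 4 \cdot 29\right) = 156 \left(109 + 3248\right) = 156 \cdot 3357 = 523692$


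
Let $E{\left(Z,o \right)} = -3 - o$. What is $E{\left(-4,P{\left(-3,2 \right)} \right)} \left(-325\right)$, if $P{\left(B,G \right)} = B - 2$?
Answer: $-650$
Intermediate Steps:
$P{\left(B,G \right)} = -2 + B$ ($P{\left(B,G \right)} = B - 2 = -2 + B$)
$E{\left(-4,P{\left(-3,2 \right)} \right)} \left(-325\right) = \left(-3 - \left(-2 - 3\right)\right) \left(-325\right) = \left(-3 - -5\right) \left(-325\right) = \left(-3 + 5\right) \left(-325\right) = 2 \left(-325\right) = -650$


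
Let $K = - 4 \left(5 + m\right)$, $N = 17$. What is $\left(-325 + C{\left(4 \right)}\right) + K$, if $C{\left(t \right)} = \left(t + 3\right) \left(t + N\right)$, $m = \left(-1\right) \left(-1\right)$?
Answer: $-202$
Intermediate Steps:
$m = 1$
$K = -24$ ($K = - 4 \left(5 + 1\right) = \left(-4\right) 6 = -24$)
$C{\left(t \right)} = \left(3 + t\right) \left(17 + t\right)$ ($C{\left(t \right)} = \left(t + 3\right) \left(t + 17\right) = \left(3 + t\right) \left(17 + t\right)$)
$\left(-325 + C{\left(4 \right)}\right) + K = \left(-325 + \left(51 + 4^{2} + 20 \cdot 4\right)\right) - 24 = \left(-325 + \left(51 + 16 + 80\right)\right) - 24 = \left(-325 + 147\right) - 24 = -178 - 24 = -202$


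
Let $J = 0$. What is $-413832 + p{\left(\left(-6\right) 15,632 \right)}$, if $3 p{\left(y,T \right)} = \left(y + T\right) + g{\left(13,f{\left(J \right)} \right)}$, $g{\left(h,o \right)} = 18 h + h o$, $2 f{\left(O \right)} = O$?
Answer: $- \frac{1240720}{3} \approx -4.1357 \cdot 10^{5}$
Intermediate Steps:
$f{\left(O \right)} = \frac{O}{2}$
$p{\left(y,T \right)} = 78 + \frac{T}{3} + \frac{y}{3}$ ($p{\left(y,T \right)} = \frac{\left(y + T\right) + 13 \left(18 + \frac{1}{2} \cdot 0\right)}{3} = \frac{\left(T + y\right) + 13 \left(18 + 0\right)}{3} = \frac{\left(T + y\right) + 13 \cdot 18}{3} = \frac{\left(T + y\right) + 234}{3} = \frac{234 + T + y}{3} = 78 + \frac{T}{3} + \frac{y}{3}$)
$-413832 + p{\left(\left(-6\right) 15,632 \right)} = -413832 + \left(78 + \frac{1}{3} \cdot 632 + \frac{\left(-6\right) 15}{3}\right) = -413832 + \left(78 + \frac{632}{3} + \frac{1}{3} \left(-90\right)\right) = -413832 + \left(78 + \frac{632}{3} - 30\right) = -413832 + \frac{776}{3} = - \frac{1240720}{3}$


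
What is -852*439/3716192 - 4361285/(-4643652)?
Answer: 904407284779/1078543900824 ≈ 0.83854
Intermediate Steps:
-852*439/3716192 - 4361285/(-4643652) = -374028*1/3716192 - 4361285*(-1/4643652) = -93507/929048 + 4361285/4643652 = 904407284779/1078543900824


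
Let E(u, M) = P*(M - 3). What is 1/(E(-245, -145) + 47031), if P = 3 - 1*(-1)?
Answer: 1/46439 ≈ 2.1534e-5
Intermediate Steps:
P = 4 (P = 3 + 1 = 4)
E(u, M) = -12 + 4*M (E(u, M) = 4*(M - 3) = 4*(-3 + M) = -12 + 4*M)
1/(E(-245, -145) + 47031) = 1/((-12 + 4*(-145)) + 47031) = 1/((-12 - 580) + 47031) = 1/(-592 + 47031) = 1/46439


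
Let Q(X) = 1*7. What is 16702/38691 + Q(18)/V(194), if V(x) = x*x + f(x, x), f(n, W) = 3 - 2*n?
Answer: 69159671/160142049 ≈ 0.43186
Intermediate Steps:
Q(X) = 7
V(x) = 3 + x² - 2*x (V(x) = x*x + (3 - 2*x) = x² + (3 - 2*x) = 3 + x² - 2*x)
16702/38691 + Q(18)/V(194) = 16702/38691 + 7/(3 + 194² - 2*194) = 16702*(1/38691) + 7/(3 + 37636 - 388) = 16702/38691 + 7/37251 = 69159671/160142049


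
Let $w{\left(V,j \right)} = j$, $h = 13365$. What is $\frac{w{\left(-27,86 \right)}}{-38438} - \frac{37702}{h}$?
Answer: $- \frac{725169433}{256861935} \approx -2.8232$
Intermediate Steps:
$\frac{w{\left(-27,86 \right)}}{-38438} - \frac{37702}{h} = \frac{86}{-38438} - \frac{37702}{13365} = 86 \left(- \frac{1}{38438}\right) - \frac{37702}{13365} = - \frac{43}{19219} - \frac{37702}{13365} = - \frac{725169433}{256861935}$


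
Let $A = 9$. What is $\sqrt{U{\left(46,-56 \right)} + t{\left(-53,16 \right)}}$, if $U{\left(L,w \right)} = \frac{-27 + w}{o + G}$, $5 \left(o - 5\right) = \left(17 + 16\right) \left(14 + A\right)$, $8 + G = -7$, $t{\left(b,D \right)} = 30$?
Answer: $\frac{\sqrt{14786195}}{709} \approx 5.4235$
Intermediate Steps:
$G = -15$ ($G = -8 - 7 = -15$)
$o = \frac{784}{5}$ ($o = 5 + \frac{\left(17 + 16\right) \left(14 + 9\right)}{5} = 5 + \frac{33 \cdot 23}{5} = 5 + \frac{1}{5} \cdot 759 = 5 + \frac{759}{5} = \frac{784}{5} \approx 156.8$)
$U{\left(L,w \right)} = - \frac{135}{709} + \frac{5 w}{709}$ ($U{\left(L,w \right)} = \frac{-27 + w}{\frac{784}{5} - 15} = \frac{-27 + w}{\frac{709}{5}} = \left(-27 + w\right) \frac{5}{709} = - \frac{135}{709} + \frac{5 w}{709}$)
$\sqrt{U{\left(46,-56 \right)} + t{\left(-53,16 \right)}} = \sqrt{\left(- \frac{135}{709} + \frac{5}{709} \left(-56\right)\right) + 30} = \sqrt{\left(- \frac{135}{709} - \frac{280}{709}\right) + 30} = \sqrt{- \frac{415}{709} + 30} = \sqrt{\frac{20855}{709}} = \frac{\sqrt{14786195}}{709}$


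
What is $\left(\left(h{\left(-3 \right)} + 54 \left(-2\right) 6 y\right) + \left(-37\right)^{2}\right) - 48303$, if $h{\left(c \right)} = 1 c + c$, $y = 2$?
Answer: $-48236$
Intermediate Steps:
$h{\left(c \right)} = 2 c$ ($h{\left(c \right)} = c + c = 2 c$)
$\left(\left(h{\left(-3 \right)} + 54 \left(-2\right) 6 y\right) + \left(-37\right)^{2}\right) - 48303 = \left(\left(2 \left(-3\right) + 54 \left(-2\right) 6 \cdot 2\right) + \left(-37\right)^{2}\right) - 48303 = \left(\left(-6 + 54 \left(\left(-12\right) 2\right)\right) + 1369\right) - 48303 = \left(\left(-6 + 54 \left(-24\right)\right) + 1369\right) - 48303 = \left(\left(-6 - 1296\right) + 1369\right) - 48303 = \left(-1302 + 1369\right) - 48303 = 67 - 48303 = -48236$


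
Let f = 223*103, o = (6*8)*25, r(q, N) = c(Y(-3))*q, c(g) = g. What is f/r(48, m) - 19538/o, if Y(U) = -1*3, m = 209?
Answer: -632839/3600 ≈ -175.79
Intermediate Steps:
Y(U) = -3
r(q, N) = -3*q
o = 1200 (o = 48*25 = 1200)
f = 22969
f/r(48, m) - 19538/o = 22969/((-3*48)) - 19538/1200 = 22969/(-144) - 19538*1/1200 = 22969*(-1/144) - 9769/600 = -22969/144 - 9769/600 = -632839/3600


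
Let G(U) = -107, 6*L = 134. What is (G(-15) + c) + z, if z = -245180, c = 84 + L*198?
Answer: -240781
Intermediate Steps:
L = 67/3 (L = (1/6)*134 = 67/3 ≈ 22.333)
c = 4506 (c = 84 + (67/3)*198 = 84 + 4422 = 4506)
(G(-15) + c) + z = (-107 + 4506) - 245180 = 4399 - 245180 = -240781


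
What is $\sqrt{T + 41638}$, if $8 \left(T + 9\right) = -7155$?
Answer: $\frac{\sqrt{651754}}{4} \approx 201.83$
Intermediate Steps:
$T = - \frac{7227}{8}$ ($T = -9 + \frac{1}{8} \left(-7155\right) = -9 - \frac{7155}{8} = - \frac{7227}{8} \approx -903.38$)
$\sqrt{T + 41638} = \sqrt{- \frac{7227}{8} + 41638} = \sqrt{\frac{325877}{8}} = \frac{\sqrt{651754}}{4}$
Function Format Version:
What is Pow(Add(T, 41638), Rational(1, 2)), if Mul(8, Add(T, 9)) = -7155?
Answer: Mul(Rational(1, 4), Pow(651754, Rational(1, 2))) ≈ 201.83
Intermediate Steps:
T = Rational(-7227, 8) (T = Add(-9, Mul(Rational(1, 8), -7155)) = Add(-9, Rational(-7155, 8)) = Rational(-7227, 8) ≈ -903.38)
Pow(Add(T, 41638), Rational(1, 2)) = Pow(Add(Rational(-7227, 8), 41638), Rational(1, 2)) = Pow(Rational(325877, 8), Rational(1, 2)) = Mul(Rational(1, 4), Pow(651754, Rational(1, 2)))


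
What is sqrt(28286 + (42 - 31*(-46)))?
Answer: 3*sqrt(3306) ≈ 172.49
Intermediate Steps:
sqrt(28286 + (42 - 31*(-46))) = sqrt(28286 + (42 + 1426)) = sqrt(28286 + 1468) = sqrt(29754) = 3*sqrt(3306)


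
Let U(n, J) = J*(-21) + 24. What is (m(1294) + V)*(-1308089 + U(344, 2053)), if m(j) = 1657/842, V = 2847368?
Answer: -1619714840242157/421 ≈ -3.8473e+12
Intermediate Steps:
U(n, J) = 24 - 21*J (U(n, J) = -21*J + 24 = 24 - 21*J)
m(j) = 1657/842 (m(j) = 1657*(1/842) = 1657/842)
(m(1294) + V)*(-1308089 + U(344, 2053)) = (1657/842 + 2847368)*(-1308089 + (24 - 21*2053)) = 2397485513*(-1308089 + (24 - 43113))/842 = 2397485513*(-1308089 - 43089)/842 = (2397485513/842)*(-1351178) = -1619714840242157/421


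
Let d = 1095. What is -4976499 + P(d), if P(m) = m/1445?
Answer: -1438207992/289 ≈ -4.9765e+6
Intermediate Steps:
P(m) = m/1445 (P(m) = m*(1/1445) = m/1445)
-4976499 + P(d) = -4976499 + (1/1445)*1095 = -4976499 + 219/289 = -1438207992/289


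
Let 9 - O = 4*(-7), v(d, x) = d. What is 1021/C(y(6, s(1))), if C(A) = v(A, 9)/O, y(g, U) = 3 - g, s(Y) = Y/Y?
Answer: -37777/3 ≈ -12592.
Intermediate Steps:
s(Y) = 1
O = 37 (O = 9 - 4*(-7) = 9 - 1*(-28) = 9 + 28 = 37)
C(A) = A/37
1021/C(y(6, s(1))) = 1021/(((3 - 1*6)/37)) = 1021/(((3 - 6)/37)) = 1021/(((1/37)*(-3))) = 1021/(-3/37) = 1021*(-37/3) = -37777/3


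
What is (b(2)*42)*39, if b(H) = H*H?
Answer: 6552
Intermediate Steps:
b(H) = H**2
(b(2)*42)*39 = (2**2*42)*39 = (4*42)*39 = 168*39 = 6552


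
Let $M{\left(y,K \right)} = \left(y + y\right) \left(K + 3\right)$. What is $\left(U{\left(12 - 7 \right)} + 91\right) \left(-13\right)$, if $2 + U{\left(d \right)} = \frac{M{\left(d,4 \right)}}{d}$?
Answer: $-1339$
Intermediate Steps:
$M{\left(y,K \right)} = 2 y \left(3 + K\right)$
$U{\left(d \right)} = 12$ ($U{\left(d \right)} = -2 + \frac{2 d \left(3 + 4\right)}{d} = -2 + \frac{2 d 7}{d} = -2 + \frac{14 d}{d} = -2 + 14 = 12$)
$\left(U{\left(12 - 7 \right)} + 91\right) \left(-13\right) = \left(12 + 91\right) \left(-13\right) = 103 \left(-13\right) = -1339$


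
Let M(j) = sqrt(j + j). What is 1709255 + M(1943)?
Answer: 1709255 + sqrt(3886) ≈ 1.7093e+6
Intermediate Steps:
M(j) = sqrt(2)*sqrt(j) (M(j) = sqrt(2*j) = sqrt(2)*sqrt(j))
1709255 + M(1943) = 1709255 + sqrt(2)*sqrt(1943) = 1709255 + sqrt(3886)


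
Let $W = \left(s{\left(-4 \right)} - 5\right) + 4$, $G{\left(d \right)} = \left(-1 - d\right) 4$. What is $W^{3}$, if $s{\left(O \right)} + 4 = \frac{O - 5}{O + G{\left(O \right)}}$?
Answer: $- \frac{117649}{512} \approx -229.78$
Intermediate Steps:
$G{\left(d \right)} = -4 - 4 d$
$s{\left(O \right)} = -4 + \frac{-5 + O}{-4 - 3 O}$ ($s{\left(O \right)} = -4 + \frac{O - 5}{O - \left(4 + 4 O\right)} = -4 + \frac{-5 + O}{-4 - 3 O}$)
$W = - \frac{49}{8}$ ($W = \left(\frac{-11 - -52}{4 + 3 \left(-4\right)} - 5\right) + 4 = \left(\frac{-11 + 52}{4 - 12} - 5\right) + 4 = \left(\frac{1}{-8} \cdot 41 - 5\right) + 4 = \left(\left(- \frac{1}{8}\right) 41 - 5\right) + 4 = \left(- \frac{41}{8} - 5\right) + 4 = - \frac{81}{8} + 4 = - \frac{49}{8} \approx -6.125$)
$W^{3} = \left(- \frac{49}{8}\right)^{3} = - \frac{117649}{512}$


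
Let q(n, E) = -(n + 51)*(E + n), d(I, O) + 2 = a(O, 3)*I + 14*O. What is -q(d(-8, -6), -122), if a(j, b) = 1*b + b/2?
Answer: 17324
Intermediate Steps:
a(j, b) = 3*b/2 (a(j, b) = b + b*(½) = b + b/2 = 3*b/2)
d(I, O) = -2 + 14*O + 9*I/2 (d(I, O) = -2 + (((3/2)*3)*I + 14*O) = -2 + (9*I/2 + 14*O) = -2 + (14*O + 9*I/2) = -2 + 14*O + 9*I/2)
q(n, E) = -(51 + n)*(E + n)
-q(d(-8, -6), -122) = -(-(-2 + 14*(-6) + (9/2)*(-8))² - 51*(-122) - 51*(-2 + 14*(-6) + (9/2)*(-8)) - 1*(-122)*(-2 + 14*(-6) + (9/2)*(-8))) = -(-(-2 - 84 - 36)² + 6222 - 51*(-2 - 84 - 36) - 1*(-122)*(-2 - 84 - 36)) = -(-1*(-122)² + 6222 - 51*(-122) - 1*(-122)*(-122)) = -(-1*14884 + 6222 + 6222 - 14884) = -(-14884 + 6222 + 6222 - 14884) = -1*(-17324) = 17324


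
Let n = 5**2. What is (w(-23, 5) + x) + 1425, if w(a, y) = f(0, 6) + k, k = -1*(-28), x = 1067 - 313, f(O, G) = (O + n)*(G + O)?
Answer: 2357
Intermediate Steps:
n = 25
f(O, G) = (25 + O)*(G + O) (f(O, G) = (O + 25)*(G + O) = (25 + O)*(G + O))
x = 754
k = 28
w(a, y) = 178 (w(a, y) = (0**2 + 25*6 + 25*0 + 6*0) + 28 = (0 + 150 + 0 + 0) + 28 = 150 + 28 = 178)
(w(-23, 5) + x) + 1425 = (178 + 754) + 1425 = 932 + 1425 = 2357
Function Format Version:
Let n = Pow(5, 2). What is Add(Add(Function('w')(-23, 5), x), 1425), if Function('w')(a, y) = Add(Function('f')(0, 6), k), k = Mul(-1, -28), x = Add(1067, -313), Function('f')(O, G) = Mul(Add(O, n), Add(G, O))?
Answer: 2357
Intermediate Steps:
n = 25
Function('f')(O, G) = Mul(Add(25, O), Add(G, O)) (Function('f')(O, G) = Mul(Add(O, 25), Add(G, O)) = Mul(Add(25, O), Add(G, O)))
x = 754
k = 28
Function('w')(a, y) = 178 (Function('w')(a, y) = Add(Add(Pow(0, 2), Mul(25, 6), Mul(25, 0), Mul(6, 0)), 28) = Add(Add(0, 150, 0, 0), 28) = Add(150, 28) = 178)
Add(Add(Function('w')(-23, 5), x), 1425) = Add(Add(178, 754), 1425) = Add(932, 1425) = 2357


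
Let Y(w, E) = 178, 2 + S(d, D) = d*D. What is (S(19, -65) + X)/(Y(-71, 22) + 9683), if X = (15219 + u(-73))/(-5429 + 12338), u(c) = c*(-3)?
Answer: -2843665/22709883 ≈ -0.12522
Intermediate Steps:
u(c) = -3*c
S(d, D) = -2 + D*d (S(d, D) = -2 + d*D = -2 + D*d)
X = 5146/2303 (X = (15219 - 3*(-73))/(-5429 + 12338) = (15219 + 219)/6909 = 15438*(1/6909) = 5146/2303 ≈ 2.2345)
(S(19, -65) + X)/(Y(-71, 22) + 9683) = ((-2 - 65*19) + 5146/2303)/(178 + 9683) = ((-2 - 1235) + 5146/2303)/9861 = (-1237 + 5146/2303)*(1/9861) = -2843665/2303*1/9861 = -2843665/22709883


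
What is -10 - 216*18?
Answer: -3898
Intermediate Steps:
-10 - 216*18 = -10 - 27*144 = -10 - 3888 = -3898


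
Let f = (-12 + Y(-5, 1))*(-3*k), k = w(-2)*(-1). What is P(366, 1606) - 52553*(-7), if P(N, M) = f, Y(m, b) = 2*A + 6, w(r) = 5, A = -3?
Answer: 367691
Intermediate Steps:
Y(m, b) = 0 (Y(m, b) = 2*(-3) + 6 = -6 + 6 = 0)
k = -5 (k = 5*(-1) = -5)
f = -180 (f = (-12 + 0)*(-3*(-5)) = -12*15 = -180)
P(N, M) = -180
P(366, 1606) - 52553*(-7) = -180 - 52553*(-7) = -180 + 367871 = 367691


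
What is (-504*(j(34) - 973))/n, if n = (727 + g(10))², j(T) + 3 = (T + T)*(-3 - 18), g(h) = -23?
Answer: 37863/15488 ≈ 2.4447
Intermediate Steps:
j(T) = -3 - 42*T (j(T) = -3 + (T + T)*(-3 - 18) = -3 + (2*T)*(-21) = -3 - 42*T)
n = 495616 (n = (727 - 23)² = 704² = 495616)
(-504*(j(34) - 973))/n = -504*((-3 - 42*34) - 973)/495616 = -504*((-3 - 1428) - 973)*(1/495616) = -504*(-1431 - 973)*(1/495616) = -504*(-2404)*(1/495616) = 1211616*(1/495616) = 37863/15488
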